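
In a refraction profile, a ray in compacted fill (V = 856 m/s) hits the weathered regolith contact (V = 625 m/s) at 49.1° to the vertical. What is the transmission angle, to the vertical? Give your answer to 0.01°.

33.50°

sin θ₁/V₁ = sin θ₂/V₂ ⇒ sin θ₂ = 625·sin 49.1°/856 = 625·0.7559/856 = 0.5519.
θ₂ = sin⁻¹(0.5519) = 33.50° (from vertical).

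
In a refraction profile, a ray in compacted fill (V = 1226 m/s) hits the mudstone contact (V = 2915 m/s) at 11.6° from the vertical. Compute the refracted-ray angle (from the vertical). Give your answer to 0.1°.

Snell's law: sin θ₂ = (V₂/V₁)·sin θ₁ = (2915/1226)·sin 11.6° = 0.4781.
θ₂ = sin⁻¹(0.4781) = 28.56° (from vertical).

28.6°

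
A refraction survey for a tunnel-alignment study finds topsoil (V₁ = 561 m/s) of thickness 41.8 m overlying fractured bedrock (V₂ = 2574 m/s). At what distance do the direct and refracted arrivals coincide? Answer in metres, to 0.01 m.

θ_c = arcsin(561/2574) = 12.59°, so cos θ_c = 0.9760 and tᵢ = 2h cos θ_c/V₁ = 0.1454 s.
At crossover x/V₁ = x/V₂ + tᵢ ⇒ x = tᵢ/(1/V₁ − 1/V₂) = 0.14544/(1.7825e-03 − 3.8850e-04) = 104.33 m.

104.33 m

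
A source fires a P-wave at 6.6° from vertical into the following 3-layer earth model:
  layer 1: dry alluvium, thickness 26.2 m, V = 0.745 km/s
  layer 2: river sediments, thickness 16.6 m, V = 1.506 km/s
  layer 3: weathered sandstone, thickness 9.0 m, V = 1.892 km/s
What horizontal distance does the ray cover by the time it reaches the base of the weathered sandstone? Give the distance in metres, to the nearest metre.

Ray parameter p = sin 6.6° / 0.745 km/s = 1.5428e-01 s/km.
Layer 1: θ = 6.60°; offset = 26.2·tan 6.60° = 3.031 m.
Layer 2: sin θ = p·1.506 = 0.2323 → θ = 13.44°; offset = 16.6·tan 13.44° = 3.965 m.
Layer 3: sin θ = p·1.892 = 0.2919 → θ = 16.97°; offset = 9.0·tan 16.97° = 2.747 m.
Summing the layer offsets gives 9.744 m.

10 m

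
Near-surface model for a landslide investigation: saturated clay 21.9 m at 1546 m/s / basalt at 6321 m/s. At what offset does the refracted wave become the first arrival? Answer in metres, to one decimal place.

x_cross = 2h·√((V₂+V₁)/(V₂−V₁)).
(V₂+V₁)/(V₂−V₁) = (6321+1546)/(6321−1546) = 1.6475; √ = 1.2836.
x_cross = 2·21.9·1.2836 = 56.22 m.

56.2 m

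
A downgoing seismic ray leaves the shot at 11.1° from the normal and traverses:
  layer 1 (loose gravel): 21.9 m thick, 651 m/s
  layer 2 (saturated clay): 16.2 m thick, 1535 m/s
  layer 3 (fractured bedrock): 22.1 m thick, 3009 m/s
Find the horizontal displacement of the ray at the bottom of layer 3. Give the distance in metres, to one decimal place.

Ray parameter p = sin 11.1° / 651 m/s = 2.9573e-04 s/m.
Layer 1: θ = 11.10°; offset = 21.9·tan 11.10° = 4.297 m.
Layer 2: sin θ = p·1535 = 0.4539 → θ = 27.00°; offset = 16.2·tan 27.00° = 8.253 m.
Layer 3: sin θ = p·3009 = 0.8899 → θ = 62.86°; offset = 22.1·tan 62.86° = 43.105 m.
Total horizontal offset = 55.655 m.

55.7 m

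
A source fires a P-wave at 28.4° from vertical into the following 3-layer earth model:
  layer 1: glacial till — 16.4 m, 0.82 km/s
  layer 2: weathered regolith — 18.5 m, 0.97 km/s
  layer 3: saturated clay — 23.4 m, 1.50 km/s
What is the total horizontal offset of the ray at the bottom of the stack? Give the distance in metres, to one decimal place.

62.8 m

Apply Snell's law at each interface; in layer i the horizontal offset is hᵢ·tan θᵢ.
Layer 1: θ = 28.40°; offset = 16.4·tan 28.40° = 8.867 m.
Layer 2: sin θ = 0.97·sin 28.4°/0.82 = 0.5626, θ = 34.24°; offset = 18.5·tan 34.24° = 12.590 m.
Layer 3: sin θ = 1.50·sin 28.4°/0.82 = 0.8700, θ = 60.46°; offset = 23.4·tan 60.46° = 41.298 m.
Total horizontal offset = 62.756 m.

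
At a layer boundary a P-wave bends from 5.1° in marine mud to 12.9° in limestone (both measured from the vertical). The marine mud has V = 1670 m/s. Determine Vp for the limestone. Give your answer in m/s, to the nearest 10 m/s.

4190 m/s

Snell's law: sin 5.1°/V₁ = sin 12.9°/V₂.
V₂ = V₁·sin 12.9°/sin 5.1° = 1670 × 2.5114 = 4194.06 m/s.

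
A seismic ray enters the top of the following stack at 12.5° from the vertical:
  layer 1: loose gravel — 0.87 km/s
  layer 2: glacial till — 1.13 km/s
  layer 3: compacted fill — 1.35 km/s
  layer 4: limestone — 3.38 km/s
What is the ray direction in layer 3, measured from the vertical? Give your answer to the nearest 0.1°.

Snell's law across each interface conserves sin θ / V, so sin θ_3 = V_3·sin θ₁/V₁.
sin θ_3 = 1.35 × sin 12.5° / 0.87 = 0.3359.
θ_3 = 19.62° from the vertical.

19.6°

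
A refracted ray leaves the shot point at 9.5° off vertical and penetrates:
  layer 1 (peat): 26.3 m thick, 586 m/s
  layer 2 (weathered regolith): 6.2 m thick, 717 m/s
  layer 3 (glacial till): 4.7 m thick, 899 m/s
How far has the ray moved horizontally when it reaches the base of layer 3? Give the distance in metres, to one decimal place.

p = sin θ₁/V₁ = sin 9.5°/586 = 2.8165e-04 s/m is conserved through the stack.
Layer 1: θ = 9.50°; offset = 26.3·tan 9.50° = 4.401 m.
Layer 2: sin θ = p·717 = 0.2019 → θ = 11.65°; offset = 6.2·tan 11.65° = 1.278 m.
Layer 3: sin θ = p·899 = 0.2532 → θ = 14.67°; offset = 4.7·tan 14.67° = 1.230 m.
Summing the layer offsets gives 6.910 m.

6.9 m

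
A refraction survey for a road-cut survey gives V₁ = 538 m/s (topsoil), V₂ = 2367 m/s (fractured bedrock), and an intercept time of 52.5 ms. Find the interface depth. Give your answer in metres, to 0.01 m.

h = tᵢ·V₁·V₂ / (2·√(V₂²−V₁²)).
√(V₂²−V₁²) = √(2367² − 538²) = 2305.0 m/s.
h = 0.0525 s × 538 × 2367 / (2 × 2305.0) = 14.50 m.

14.50 m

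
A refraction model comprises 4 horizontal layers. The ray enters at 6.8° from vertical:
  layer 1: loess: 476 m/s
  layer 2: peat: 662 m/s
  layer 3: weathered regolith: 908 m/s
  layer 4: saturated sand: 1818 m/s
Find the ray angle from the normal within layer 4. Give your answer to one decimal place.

26.9°

Snell's law across each interface conserves sin θ / V, so sin θ_4 = V_4·sin θ₁/V₁.
sin θ_4 = 1818 × sin 6.8° / 476 = 0.4522.
θ_4 = arcsin 0.4522 = 26.89°.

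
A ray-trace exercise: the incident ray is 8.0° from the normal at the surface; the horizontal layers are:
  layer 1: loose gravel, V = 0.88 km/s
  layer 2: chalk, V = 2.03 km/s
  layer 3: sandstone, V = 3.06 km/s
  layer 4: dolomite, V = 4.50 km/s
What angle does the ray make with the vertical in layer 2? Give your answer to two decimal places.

18.73°

Snell's law across each interface conserves sin θ / V, so sin θ_2 = V_2·sin θ₁/V₁.
sin θ_2 = 2.03 × sin 8.0° / 0.88 = 0.3210.
θ_2 = arcsin 0.3210 = 18.73°.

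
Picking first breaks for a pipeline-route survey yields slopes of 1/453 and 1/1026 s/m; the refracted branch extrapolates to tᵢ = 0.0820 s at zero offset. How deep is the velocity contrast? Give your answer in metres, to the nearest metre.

h = tᵢ·V₁·V₂ / (2·√(V₂²−V₁²)).
√(V₂²−V₁²) = √(1026² − 453²) = 920.6 m/s.
h = 0.082 s × 453 × 1026 / (2 × 920.6) = 20.70 m.

21 m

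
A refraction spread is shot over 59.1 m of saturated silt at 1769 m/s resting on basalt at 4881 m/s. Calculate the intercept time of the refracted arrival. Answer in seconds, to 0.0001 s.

0.0623 s

tᵢ = 2h·√(V₂²−V₁²)/(V₁V₂).
√(V₂²−V₁²) = √(4881²−1769²) = 4549.2 m/s.
tᵢ = 2·59.1·4549.2/(1769·4881) = 0.06227 s.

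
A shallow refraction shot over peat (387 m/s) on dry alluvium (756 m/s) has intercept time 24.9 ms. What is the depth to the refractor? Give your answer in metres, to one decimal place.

5.6 m

h = tᵢ·V₁·V₂ / (2·√(V₂²−V₁²)).
√(V₂²−V₁²) = √(756² − 387²) = 649.4 m/s.
h = 0.0249 s × 387 × 756 / (2 × 649.4) = 5.61 m.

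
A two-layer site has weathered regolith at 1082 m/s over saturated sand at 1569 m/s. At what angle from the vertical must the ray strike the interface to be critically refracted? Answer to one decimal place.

43.6°

Critical incidence: sin θ_c = V₁/V₂ = 1082/1569 = 0.6896.
θ_c = arcsin 0.6896 = 43.60°.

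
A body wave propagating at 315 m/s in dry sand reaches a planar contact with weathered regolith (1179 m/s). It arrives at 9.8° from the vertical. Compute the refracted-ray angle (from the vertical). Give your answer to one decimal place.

Snell's law: sin θ₂ = (V₂/V₁)·sin θ₁ = (1179/315)·sin 9.8° = 0.6371.
θ₂ = arcsin 0.6371 = 39.57° from the normal.

39.6°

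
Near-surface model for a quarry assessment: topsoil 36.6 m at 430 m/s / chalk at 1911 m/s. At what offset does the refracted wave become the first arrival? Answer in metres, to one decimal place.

θ_c = arcsin(430/1911) = 13.00°, so cos θ_c = 0.9744 and tᵢ = 2h cos θ_c/V₁ = 0.1659 s.
At crossover x/V₁ = x/V₂ + tᵢ ⇒ x = tᵢ/(1/V₁ − 1/V₂) = 0.16587/(2.3256e-03 − 5.2329e-04) = 92.03 m.

92.0 m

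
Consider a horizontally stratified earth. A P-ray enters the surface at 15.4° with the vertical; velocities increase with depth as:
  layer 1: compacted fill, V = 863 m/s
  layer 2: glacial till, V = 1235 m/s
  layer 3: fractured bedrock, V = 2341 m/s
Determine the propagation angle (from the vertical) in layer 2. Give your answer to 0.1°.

Ray parameter p = sin 15.4° / 863 = 3.0771e-04 s/m.
sin θ_2 = p·V_2 = 3.0771e-04 × 1235 = 0.3800.
θ_2 = 22.34° from the vertical.

22.3°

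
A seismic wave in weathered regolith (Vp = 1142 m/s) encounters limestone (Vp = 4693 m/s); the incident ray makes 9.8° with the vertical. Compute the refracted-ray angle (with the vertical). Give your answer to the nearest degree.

Snell's law: sin θ₂ = (V₂/V₁)·sin θ₁ = (4693/1142)·sin 9.8° = 0.6995.
θ₂ = sin⁻¹(0.6995) = 44.38° (from vertical).

44°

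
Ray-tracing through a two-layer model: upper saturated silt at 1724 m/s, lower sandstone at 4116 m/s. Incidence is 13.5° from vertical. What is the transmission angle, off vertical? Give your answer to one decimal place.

Snell's law: sin θ₂ = (V₂/V₁)·sin θ₁ = (4116/1724)·sin 13.5° = 0.5573.
θ₂ = arcsin 0.5573 = 33.87° from the normal.

33.9°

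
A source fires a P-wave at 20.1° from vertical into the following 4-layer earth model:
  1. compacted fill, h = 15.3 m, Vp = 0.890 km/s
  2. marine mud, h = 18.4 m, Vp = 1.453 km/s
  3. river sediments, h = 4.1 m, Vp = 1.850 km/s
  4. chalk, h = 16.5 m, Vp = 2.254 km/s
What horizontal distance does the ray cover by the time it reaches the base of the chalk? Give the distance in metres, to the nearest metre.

p = sin θ₁/V₁ = sin 20.1°/0.890 = 3.8613e-01 s/km is conserved through the stack.
Layer 1: θ = 20.10°; offset = 15.3·tan 20.10° = 5.599 m.
Layer 2: sin θ = p·1.453 = 0.5611 → θ = 34.13°; offset = 18.4·tan 34.13° = 12.471 m.
Layer 3: sin θ = p·1.850 = 0.7143 → θ = 45.59°; offset = 4.1·tan 45.59° = 4.185 m.
Layer 4: sin θ = p·2.254 = 0.8703 → θ = 60.50°; offset = 16.5·tan 60.50° = 29.162 m.
Total horizontal offset = 51.418 m.

51 m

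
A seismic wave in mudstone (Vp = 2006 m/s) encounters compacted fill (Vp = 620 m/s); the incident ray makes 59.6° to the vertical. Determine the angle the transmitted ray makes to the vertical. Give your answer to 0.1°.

Snell's law: sin θ₂ = (V₂/V₁)·sin θ₁ = (620/2006)·sin 59.6° = 0.2666.
θ₂ = arcsin 0.2666 = 15.46° from the normal.

15.5°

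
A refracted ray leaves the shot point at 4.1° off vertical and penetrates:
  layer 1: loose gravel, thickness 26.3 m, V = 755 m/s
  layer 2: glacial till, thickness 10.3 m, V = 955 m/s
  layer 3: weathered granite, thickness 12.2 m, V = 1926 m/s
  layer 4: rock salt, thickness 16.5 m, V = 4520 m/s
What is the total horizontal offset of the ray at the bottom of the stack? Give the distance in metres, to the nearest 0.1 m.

12.9 m

Apply Snell's law at each interface; in layer i the horizontal offset is hᵢ·tan θᵢ.
Layer 1: θ = 4.10°; offset = 26.3·tan 4.10° = 1.885 m.
Layer 2: sin θ = 955·sin 4.1°/755 = 0.0904, θ = 5.19°; offset = 10.3·tan 5.19° = 0.935 m.
Layer 3: sin θ = 1926·sin 4.1°/755 = 0.1824, θ = 10.51°; offset = 12.2·tan 10.51° = 2.263 m.
Layer 4: sin θ = 4520·sin 4.1°/755 = 0.4280, θ = 25.34°; offset = 16.5·tan 25.34° = 7.815 m.
Summing the layer offsets gives 12.898 m.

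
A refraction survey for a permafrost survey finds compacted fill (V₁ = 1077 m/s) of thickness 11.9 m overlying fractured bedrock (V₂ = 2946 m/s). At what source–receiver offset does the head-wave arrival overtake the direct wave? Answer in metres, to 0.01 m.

34.92 m

x_cross = 2h·√((V₂+V₁)/(V₂−V₁)).
(V₂+V₁)/(V₂−V₁) = (2946+1077)/(2946−1077) = 2.1525; √ = 1.4671.
x_cross = 2·11.9·1.4671 = 34.92 m.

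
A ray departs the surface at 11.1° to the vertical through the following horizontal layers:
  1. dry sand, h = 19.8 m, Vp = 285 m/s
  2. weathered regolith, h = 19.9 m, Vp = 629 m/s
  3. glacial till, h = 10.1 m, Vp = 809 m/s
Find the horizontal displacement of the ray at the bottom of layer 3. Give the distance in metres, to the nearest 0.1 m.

Apply Snell's law at each interface; in layer i the horizontal offset is hᵢ·tan θᵢ.
Layer 1: θ = 11.10°; offset = 19.8·tan 11.10° = 3.885 m.
Layer 2: sin θ = 629·sin 11.1°/285 = 0.4249, θ = 25.14°; offset = 19.9·tan 25.14° = 9.341 m.
Layer 3: sin θ = 809·sin 11.1°/285 = 0.5465, θ = 33.13°; offset = 10.1·tan 33.13° = 6.591 m.
Total horizontal offset = 19.816 m.

19.8 m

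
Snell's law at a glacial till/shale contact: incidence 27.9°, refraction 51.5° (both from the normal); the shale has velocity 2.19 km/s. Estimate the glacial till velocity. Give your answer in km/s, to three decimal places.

sin 27.9° = 0.4679; sin 51.5° = 0.7826.
V₁ = V₂·(sin θ₁/sin θ₂) = 2.19·(0.4679/0.7826) = 1.309 km/s.

1.309 km/s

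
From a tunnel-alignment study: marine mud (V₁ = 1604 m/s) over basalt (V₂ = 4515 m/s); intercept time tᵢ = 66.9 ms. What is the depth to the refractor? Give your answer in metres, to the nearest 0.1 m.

θ_c = arcsin(1604/4515) = 20.81°; cos θ_c = 0.9348.
tᵢ = 2h cos θ_c/V₁ ⇒ h = tᵢ·V₁/(2 cos θ_c) = 0.0669·1604/(2·0.9348) = 57.40 m.

57.4 m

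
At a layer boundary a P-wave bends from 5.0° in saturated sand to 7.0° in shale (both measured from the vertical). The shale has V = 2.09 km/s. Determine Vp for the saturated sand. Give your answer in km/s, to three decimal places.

1.495 km/s

sin 5.0° = 0.0872; sin 7.0° = 0.1219.
V₁ = V₂·(sin θ₁/sin θ₂) = 2.09·(0.0872/0.1219) = 1.495 km/s.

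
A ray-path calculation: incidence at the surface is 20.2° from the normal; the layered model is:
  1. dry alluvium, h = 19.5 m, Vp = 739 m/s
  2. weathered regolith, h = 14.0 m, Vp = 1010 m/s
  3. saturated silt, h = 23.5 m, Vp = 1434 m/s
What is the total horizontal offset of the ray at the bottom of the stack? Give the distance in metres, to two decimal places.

p = sin θ₁/V₁ = sin 20.2°/739 = 4.6725e-04 s/m is conserved through the stack.
Layer 1: θ = 20.20°; offset = 19.5·tan 20.20° = 7.1746 m.
Layer 2: sin θ = p·1010 = 0.4719 → θ = 28.16°; offset = 14.0·tan 28.16° = 7.4939 m.
Layer 3: sin θ = p·1434 = 0.6700 → θ = 42.07°; offset = 23.5·tan 42.07° = 21.2115 m.
Summing the layer offsets gives 35.8800 m.

35.88 m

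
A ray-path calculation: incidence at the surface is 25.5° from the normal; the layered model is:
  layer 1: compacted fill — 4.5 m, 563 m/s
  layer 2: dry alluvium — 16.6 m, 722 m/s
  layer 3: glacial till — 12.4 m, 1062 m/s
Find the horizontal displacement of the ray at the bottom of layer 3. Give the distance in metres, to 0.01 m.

30.39 m

Ray parameter p = sin 25.5° / 563 m/s = 7.6467e-04 s/m.
Layer 1: θ = 25.50°; offset = 4.5·tan 25.50° = 2.1464 m.
Layer 2: sin θ = p·722 = 0.5521 → θ = 33.51°; offset = 16.6·tan 33.51° = 10.9918 m.
Layer 3: sin θ = p·1062 = 0.8121 → θ = 54.30°; offset = 12.4·tan 54.30° = 17.2564 m.
Σ offsets = 30.3946 m.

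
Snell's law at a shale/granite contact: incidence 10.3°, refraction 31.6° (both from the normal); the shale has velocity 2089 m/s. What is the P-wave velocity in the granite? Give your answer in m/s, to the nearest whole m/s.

Snell's law: sin 10.3°/V₁ = sin 31.6°/V₂.
V₂ = V₁·sin 31.6°/sin 10.3° = 2089 × 2.9305 = 6121.88 m/s.

6122 m/s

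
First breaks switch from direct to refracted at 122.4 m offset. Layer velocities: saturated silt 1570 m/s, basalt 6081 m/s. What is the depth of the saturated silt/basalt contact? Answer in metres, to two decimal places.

h = (x_cross/2)·√((V₂−V₁)/(V₂+V₁)).
(V₂−V₁)/(V₂+V₁) = (6081−1570)/(6081+1570) = 0.5896; √ = 0.7679.
h = (122.4/2)·0.7679 = 46.99 m.

46.99 m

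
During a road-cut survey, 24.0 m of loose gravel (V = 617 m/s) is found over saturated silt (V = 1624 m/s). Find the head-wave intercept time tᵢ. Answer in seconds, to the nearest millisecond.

tᵢ = 2h·√(V₂²−V₁²)/(V₁V₂).
√(V₂²−V₁²) = √(1624²−617²) = 1502.2 m/s.
tᵢ = 2·24.0·1502.2/(617·1624) = 0.07196 s.

0.072 s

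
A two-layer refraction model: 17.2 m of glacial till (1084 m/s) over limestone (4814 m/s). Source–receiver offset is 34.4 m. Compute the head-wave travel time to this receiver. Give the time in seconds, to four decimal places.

0.0381 s

t = x/V₂ + 2h·√(V₂²−V₁²)/(V₁V₂).
√(V₂²−V₁²) = √(4814²−1084²) = 4690.4 m/s; delay term = 2·17.2·4690.4/(1084·4814) = 0.03092 s.
t = 34.4/4814 + 0.03092 = 0.03807 s.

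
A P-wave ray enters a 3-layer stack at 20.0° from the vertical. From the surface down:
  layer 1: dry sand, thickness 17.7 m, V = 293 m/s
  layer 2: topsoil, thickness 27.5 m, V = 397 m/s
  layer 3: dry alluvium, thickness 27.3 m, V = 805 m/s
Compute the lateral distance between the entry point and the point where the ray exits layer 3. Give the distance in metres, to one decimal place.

95.8 m

p = sin θ₁/V₁ = sin 20.0°/293 = 1.1673e-03 s/m is conserved through the stack.
Layer 1: θ = 20.00°; offset = 17.7·tan 20.00° = 6.442 m.
Layer 2: sin θ = p·397 = 0.4634 → θ = 27.61°; offset = 27.5·tan 27.61° = 14.382 m.
Layer 3: sin θ = p·805 = 0.9397 → θ = 70.00°; offset = 27.3·tan 70.00° = 74.997 m.
Summing the layer offsets gives 95.821 m.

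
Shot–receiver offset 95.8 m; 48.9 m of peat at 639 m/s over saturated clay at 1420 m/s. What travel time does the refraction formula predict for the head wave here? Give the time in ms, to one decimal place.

θ_c = arcsin(V₁/V₂) = arcsin(639/1420) = 26.74°, cos θ_c = 0.8930.
Intercept time tᵢ = 2h cos θ_c / V₁ = 2·48.9·0.8930/639 = 0.13668 s.
t = x/V₂ + tᵢ = 95.8/1420 + 0.13668 = 0.20414 s.

204.1 ms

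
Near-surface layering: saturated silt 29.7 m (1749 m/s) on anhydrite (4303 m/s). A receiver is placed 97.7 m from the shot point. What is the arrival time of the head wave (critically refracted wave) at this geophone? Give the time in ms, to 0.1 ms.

53.7 ms

t = x/V₂ + 2h·√(V₂²−V₁²)/(V₁V₂).
√(V₂²−V₁²) = √(4303²−1749²) = 3931.5 m/s; delay term = 2·29.7·3931.5/(1749·4303) = 0.03103 s.
t = 97.7/4303 + 0.03103 = 0.05374 s.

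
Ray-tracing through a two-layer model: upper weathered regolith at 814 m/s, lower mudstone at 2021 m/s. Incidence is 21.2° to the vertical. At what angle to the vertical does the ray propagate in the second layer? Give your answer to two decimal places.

sin θ₁/V₁ = sin θ₂/V₂ ⇒ sin θ₂ = 2021·sin 21.2°/814 = 2021·0.3616/814 = 0.8978.
θ₂ = sin⁻¹(0.8978) = 63.88° (from vertical).

63.88°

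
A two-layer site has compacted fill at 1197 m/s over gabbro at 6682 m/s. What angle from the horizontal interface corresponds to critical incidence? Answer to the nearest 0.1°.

79.7°

At critical incidence the refracted ray runs along the interface (θ₂ = 90°), so sin θ_c = V₁/V₂.
θ_c = arcsin(1197/6682) = arcsin 0.1791 = 10.32°.
Measured from the interface: 90° − 10.32° = 79.68°.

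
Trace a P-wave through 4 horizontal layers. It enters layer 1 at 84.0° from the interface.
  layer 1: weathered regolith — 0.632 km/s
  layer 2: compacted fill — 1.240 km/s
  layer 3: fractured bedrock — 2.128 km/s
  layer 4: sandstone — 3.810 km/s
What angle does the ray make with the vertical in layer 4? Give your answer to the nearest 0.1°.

From the normal: θ₁ = 90° − 84.0° = 6.0°.
Ray parameter p = sin 6.0° / 0.632 = 1.6539e-01 s/km.
sin θ_4 = p·V_4 = 1.6539e-01 × 3.810 = 0.6301.
θ_4 = arcsin 0.6301 = 39.06°.

39.1°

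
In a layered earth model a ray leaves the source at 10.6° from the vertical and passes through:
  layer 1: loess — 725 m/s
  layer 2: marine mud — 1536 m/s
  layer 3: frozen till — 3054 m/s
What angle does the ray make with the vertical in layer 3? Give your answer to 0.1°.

Ray parameter p = sin 10.6° / 725 = 2.5373e-04 s/m.
sin θ_3 = p·V_3 = 2.5373e-04 × 3054 = 0.7749.
θ_3 = 50.79° from the vertical.

50.8°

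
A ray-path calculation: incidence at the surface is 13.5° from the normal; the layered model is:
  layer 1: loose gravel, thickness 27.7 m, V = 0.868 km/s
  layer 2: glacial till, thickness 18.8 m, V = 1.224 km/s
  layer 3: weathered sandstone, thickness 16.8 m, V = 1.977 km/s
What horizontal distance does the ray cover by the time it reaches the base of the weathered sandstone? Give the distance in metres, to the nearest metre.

Apply Snell's law at each interface; in layer i the horizontal offset is hᵢ·tan θᵢ.
Layer 1: θ = 13.50°; offset = 27.7·tan 13.50° = 6.650 m.
Layer 2: sin θ = 1.224·sin 13.5°/0.868 = 0.3292, θ = 19.22°; offset = 18.8·tan 19.22° = 6.554 m.
Layer 3: sin θ = 1.977·sin 13.5°/0.868 = 0.5317, θ = 32.12°; offset = 16.8·tan 32.12° = 10.547 m.
Summing the layer offsets gives 23.751 m.

24 m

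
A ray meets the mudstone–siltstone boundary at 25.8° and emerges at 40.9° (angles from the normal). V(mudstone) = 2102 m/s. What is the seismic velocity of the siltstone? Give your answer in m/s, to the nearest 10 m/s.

3160 m/s

Snell's law: sin 25.8°/V₁ = sin 40.9°/V₂.
V₂ = V₁·sin 40.9°/sin 25.8° = 2102 × 1.5044 = 3162.15 m/s.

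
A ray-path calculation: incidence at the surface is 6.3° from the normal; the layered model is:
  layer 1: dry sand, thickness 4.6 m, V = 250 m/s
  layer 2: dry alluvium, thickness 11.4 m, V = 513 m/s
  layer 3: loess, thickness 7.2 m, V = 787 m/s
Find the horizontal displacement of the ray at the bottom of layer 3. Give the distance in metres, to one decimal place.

5.8 m

Apply Snell's law at each interface; in layer i the horizontal offset is hᵢ·tan θᵢ.
Layer 1: θ = 6.30°; offset = 4.6·tan 6.30° = 0.508 m.
Layer 2: sin θ = 513·sin 6.3°/250 = 0.2252, θ = 13.01°; offset = 11.4·tan 13.01° = 2.635 m.
Layer 3: sin θ = 787·sin 6.3°/250 = 0.3454, θ = 20.21°; offset = 7.2·tan 20.21° = 2.650 m.
Summing the layer offsets gives 5.793 m.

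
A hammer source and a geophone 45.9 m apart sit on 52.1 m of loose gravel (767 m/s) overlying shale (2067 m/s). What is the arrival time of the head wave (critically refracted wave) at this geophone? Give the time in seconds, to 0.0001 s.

θ_c = arcsin(V₁/V₂) = arcsin(767/2067) = 21.78°, cos θ_c = 0.9286.
Intercept time tᵢ = 2h cos θ_c / V₁ = 2·52.1·0.9286/767 = 0.12615 s.
t = x/V₂ + tᵢ = 45.9/2067 + 0.12615 = 0.14836 s.

0.1484 s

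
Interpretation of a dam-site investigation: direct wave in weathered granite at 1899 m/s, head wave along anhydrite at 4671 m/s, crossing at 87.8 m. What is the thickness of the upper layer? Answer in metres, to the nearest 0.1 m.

28.5 m

h = (x_cross/2)·√((V₂−V₁)/(V₂+V₁)).
(V₂−V₁)/(V₂+V₁) = (4671−1899)/(4671+1899) = 0.4219; √ = 0.6496.
h = (87.8/2)·0.6496 = 28.52 m.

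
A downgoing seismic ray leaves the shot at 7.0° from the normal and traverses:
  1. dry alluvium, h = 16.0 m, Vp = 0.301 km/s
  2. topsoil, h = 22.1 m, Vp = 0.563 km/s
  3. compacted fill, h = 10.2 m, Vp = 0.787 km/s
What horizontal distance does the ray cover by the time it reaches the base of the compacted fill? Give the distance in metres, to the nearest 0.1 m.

p = sin θ₁/V₁ = sin 7.0°/0.301 = 4.0488e-01 s/km is conserved through the stack.
Layer 1: θ = 7.00°; offset = 16.0·tan 7.00° = 1.965 m.
Layer 2: sin θ = p·0.563 = 0.2279 → θ = 13.18°; offset = 22.1·tan 13.18° = 5.174 m.
Layer 3: sin θ = p·0.787 = 0.3186 → θ = 18.58°; offset = 10.2·tan 18.58° = 3.429 m.
Summing the layer offsets gives 10.567 m.

10.6 m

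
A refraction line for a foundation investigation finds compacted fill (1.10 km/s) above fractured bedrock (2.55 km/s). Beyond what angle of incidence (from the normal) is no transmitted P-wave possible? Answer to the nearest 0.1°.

25.6°

At critical incidence the refracted ray runs along the interface (θ₂ = 90°), so sin θ_c = V₁/V₂.
θ_c = arcsin(1.10/2.55) = arcsin 0.4314 = 25.55°.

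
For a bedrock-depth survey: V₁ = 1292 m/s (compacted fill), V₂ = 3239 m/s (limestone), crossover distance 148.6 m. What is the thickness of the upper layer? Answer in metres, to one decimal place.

48.7 m

x_cross = 2h·√((V₂+V₁)/(V₂−V₁)) → h = x_cross / (2·√((V₂+V₁)/(V₂−V₁))).
√((V₂+V₁)/(V₂−V₁)) = √((3239+1292)/(3239−1292)) = 1.5255.
h = 148.6 / (2·1.5255) = 48.71 m.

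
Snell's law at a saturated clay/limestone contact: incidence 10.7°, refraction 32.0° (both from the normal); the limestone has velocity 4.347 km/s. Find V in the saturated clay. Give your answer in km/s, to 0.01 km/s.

Snell's law: sin 10.7°/V₁ = sin 32.0°/V₂.
V₁ = V₂·sin 10.7°/sin 32.0° = 4.347 × 0.3504 = 1.52 km/s.

1.52 km/s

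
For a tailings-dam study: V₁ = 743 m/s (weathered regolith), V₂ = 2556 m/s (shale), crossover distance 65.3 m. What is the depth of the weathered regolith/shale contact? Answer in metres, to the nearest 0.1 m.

h = (x_cross/2)·√((V₂−V₁)/(V₂+V₁)).
(V₂−V₁)/(V₂+V₁) = (2556−743)/(2556+743) = 0.5496; √ = 0.7413.
h = (65.3/2)·0.7413 = 24.20 m.

24.2 m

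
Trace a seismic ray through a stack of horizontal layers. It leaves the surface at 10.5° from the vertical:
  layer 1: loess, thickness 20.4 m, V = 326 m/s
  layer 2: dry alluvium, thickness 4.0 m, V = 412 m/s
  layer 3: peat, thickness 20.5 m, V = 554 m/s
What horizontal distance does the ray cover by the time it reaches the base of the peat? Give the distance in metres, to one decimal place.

11.4 m

p = sin θ₁/V₁ = sin 10.5°/326 = 5.5900e-04 s/m is conserved through the stack.
Layer 1: θ = 10.50°; offset = 20.4·tan 10.50° = 3.781 m.
Layer 2: sin θ = p·412 = 0.2303 → θ = 13.32°; offset = 4.0·tan 13.32° = 0.947 m.
Layer 3: sin θ = p·554 = 0.3097 → θ = 18.04°; offset = 20.5·tan 18.04° = 6.677 m.
Σ offsets = 11.404 m.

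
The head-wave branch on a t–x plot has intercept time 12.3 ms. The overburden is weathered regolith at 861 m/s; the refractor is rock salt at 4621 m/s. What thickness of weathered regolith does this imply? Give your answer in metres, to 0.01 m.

5.39 m

h = tᵢ·V₁·V₂ / (2·√(V₂²−V₁²)).
√(V₂²−V₁²) = √(4621² − 861²) = 4540.1 m/s.
h = 0.0123 s × 861 × 4621 / (2 × 4540.1) = 5.39 m.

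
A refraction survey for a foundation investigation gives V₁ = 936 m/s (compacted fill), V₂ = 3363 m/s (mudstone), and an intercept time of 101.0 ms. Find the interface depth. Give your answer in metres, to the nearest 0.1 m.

θ_c = arcsin(936/3363) = 16.16°; cos θ_c = 0.9605.
tᵢ = 2h cos θ_c/V₁ ⇒ h = tᵢ·V₁/(2 cos θ_c) = 0.101·936/(2·0.9605) = 49.21 m.

49.2 m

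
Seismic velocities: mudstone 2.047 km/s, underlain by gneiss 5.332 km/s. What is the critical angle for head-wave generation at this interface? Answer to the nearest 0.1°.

Critical incidence: sin θ_c = V₁/V₂ = 2.047/5.332 = 0.3839.
θ_c = arcsin 0.3839 = 22.58°.

22.6°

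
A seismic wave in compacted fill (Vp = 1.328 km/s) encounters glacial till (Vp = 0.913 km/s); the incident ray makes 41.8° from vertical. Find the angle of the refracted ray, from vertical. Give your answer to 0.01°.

sin θ₁/V₁ = sin θ₂/V₂ ⇒ sin θ₂ = 0.913·sin 41.8°/1.328 = 0.913·0.6665/1.328 = 0.4582.
θ₂ = arcsin 0.4582 = 27.27° from the normal.

27.27°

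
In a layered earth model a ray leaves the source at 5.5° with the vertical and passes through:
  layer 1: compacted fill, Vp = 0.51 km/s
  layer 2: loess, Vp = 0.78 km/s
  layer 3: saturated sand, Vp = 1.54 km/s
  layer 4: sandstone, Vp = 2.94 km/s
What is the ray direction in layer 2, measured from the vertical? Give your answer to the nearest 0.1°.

8.4°

Ray parameter p = sin 5.5° / 0.51 = 1.8793e-01 s/km.
sin θ_2 = p·V_2 = 1.8793e-01 × 0.78 = 0.1466.
θ_2 = arcsin 0.1466 = 8.43°.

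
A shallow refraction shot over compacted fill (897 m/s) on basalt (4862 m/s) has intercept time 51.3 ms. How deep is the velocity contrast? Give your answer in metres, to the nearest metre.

h = tᵢ·V₁·V₂ / (2·√(V₂²−V₁²)).
√(V₂²−V₁²) = √(4862² − 897²) = 4778.5 m/s.
h = 0.0513 s × 897 × 4862 / (2 × 4778.5) = 23.41 m.

23 m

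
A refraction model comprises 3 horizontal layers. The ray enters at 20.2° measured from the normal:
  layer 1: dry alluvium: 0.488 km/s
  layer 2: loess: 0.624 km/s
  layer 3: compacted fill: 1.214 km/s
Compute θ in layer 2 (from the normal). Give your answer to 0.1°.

26.2°

Snell's law across each interface conserves sin θ / V, so sin θ_2 = V_2·sin θ₁/V₁.
sin θ_2 = 0.624 × sin 20.2° / 0.488 = 0.4415.
θ_2 = 26.20° from the vertical.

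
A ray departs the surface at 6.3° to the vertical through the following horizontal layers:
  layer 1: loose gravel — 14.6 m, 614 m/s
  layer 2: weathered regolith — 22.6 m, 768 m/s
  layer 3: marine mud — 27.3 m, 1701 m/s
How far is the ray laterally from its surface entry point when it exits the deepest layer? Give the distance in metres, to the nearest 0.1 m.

p = sin θ₁/V₁ = sin 6.3°/614 = 1.7872e-04 s/m is conserved through the stack.
Layer 1: θ = 6.30°; offset = 14.6·tan 6.30° = 1.612 m.
Layer 2: sin θ = p·768 = 0.1373 → θ = 7.89°; offset = 22.6·tan 7.89° = 3.132 m.
Layer 3: sin θ = p·1701 = 0.3040 → θ = 17.70°; offset = 27.3·tan 17.70° = 8.712 m.
Summing the layer offsets gives 13.455 m.

13.5 m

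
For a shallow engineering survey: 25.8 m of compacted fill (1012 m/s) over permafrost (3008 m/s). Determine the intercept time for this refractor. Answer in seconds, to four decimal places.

tᵢ = 2h·√(V₂²−V₁²)/(V₁V₂).
√(V₂²−V₁²) = √(3008²−1012²) = 2832.7 m/s.
tᵢ = 2·25.8·2832.7/(1012·3008) = 0.04802 s.

0.0480 s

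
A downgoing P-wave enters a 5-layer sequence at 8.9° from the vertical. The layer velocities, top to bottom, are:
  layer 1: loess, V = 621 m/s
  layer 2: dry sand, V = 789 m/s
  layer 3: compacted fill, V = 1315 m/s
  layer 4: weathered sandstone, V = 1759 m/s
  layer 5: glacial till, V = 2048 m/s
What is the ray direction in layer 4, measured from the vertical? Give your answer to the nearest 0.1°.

Snell's law across each interface conserves sin θ / V, so sin θ_4 = V_4·sin θ₁/V₁.
sin θ_4 = 1759 × sin 8.9° / 621 = 0.4382.
θ_4 = 25.99° from the vertical.

26.0°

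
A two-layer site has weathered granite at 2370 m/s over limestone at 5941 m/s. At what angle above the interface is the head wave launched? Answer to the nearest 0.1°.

66.5°

Critical incidence: sin θ_c = V₁/V₂ = 2370/5941 = 0.3989.
θ_c = arcsin 0.3989 = 23.51°.
Measured from the interface: 90° − 23.51° = 66.49°.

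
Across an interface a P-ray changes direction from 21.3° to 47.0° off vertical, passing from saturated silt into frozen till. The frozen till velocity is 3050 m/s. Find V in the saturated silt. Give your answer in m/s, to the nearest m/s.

1515 m/s

Snell's law: sin 21.3°/V₁ = sin 47.0°/V₂.
V₁ = V₂·sin 21.3°/sin 47.0° = 3050 × 0.4967 = 1514.88 m/s.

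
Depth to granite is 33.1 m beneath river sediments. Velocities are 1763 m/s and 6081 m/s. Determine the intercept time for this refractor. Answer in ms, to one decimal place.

35.9 ms

tᵢ = 2h·√(V₂²−V₁²)/(V₁V₂).
√(V₂²−V₁²) = √(6081²−1763²) = 5819.8 m/s.
tᵢ = 2·33.1·5819.8/(1763·6081) = 0.03594 s.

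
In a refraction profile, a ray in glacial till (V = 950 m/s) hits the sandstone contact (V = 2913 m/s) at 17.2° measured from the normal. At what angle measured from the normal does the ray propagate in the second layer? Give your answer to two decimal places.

Snell's law: sin θ₂ = (V₂/V₁)·sin θ₁ = (2913/950)·sin 17.2° = 0.9067.
θ₂ = arcsin 0.9067 = 65.06° from the normal.

65.06°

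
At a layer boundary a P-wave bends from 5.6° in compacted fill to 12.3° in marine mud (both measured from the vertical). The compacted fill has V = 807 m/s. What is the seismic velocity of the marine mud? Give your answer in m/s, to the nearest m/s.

1762 m/s

Snell's law: sin 5.6°/V₁ = sin 12.3°/V₂.
V₂ = V₁·sin 12.3°/sin 5.6° = 807 × 2.1831 = 1761.74 m/s.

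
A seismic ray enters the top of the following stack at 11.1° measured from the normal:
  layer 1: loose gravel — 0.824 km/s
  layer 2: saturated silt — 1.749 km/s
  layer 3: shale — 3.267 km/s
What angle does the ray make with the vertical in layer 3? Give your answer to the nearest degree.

50°

Ray parameter p = sin 11.1° / 0.824 = 2.3364e-01 s/km.
sin θ_3 = p·V_3 = 2.3364e-01 × 3.267 = 0.7633.
θ_3 = arcsin 0.7633 = 49.76°.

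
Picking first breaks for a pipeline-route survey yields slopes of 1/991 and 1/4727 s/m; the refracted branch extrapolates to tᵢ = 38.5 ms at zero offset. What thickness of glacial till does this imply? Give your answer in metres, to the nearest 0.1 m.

19.5 m

h = tᵢ·V₁·V₂ / (2·√(V₂²−V₁²)).
√(V₂²−V₁²) = √(4727² − 991²) = 4622.0 m/s.
h = 0.0385 s × 991 × 4727 / (2 × 4622.0) = 19.51 m.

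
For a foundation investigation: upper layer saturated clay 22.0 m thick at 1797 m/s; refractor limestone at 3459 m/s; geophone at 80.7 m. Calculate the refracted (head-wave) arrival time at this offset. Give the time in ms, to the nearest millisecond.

θ_c = arcsin(V₁/V₂) = arcsin(1797/3459) = 31.30°, cos θ_c = 0.8545.
Intercept time tᵢ = 2h cos θ_c / V₁ = 2·22.0·0.8545/1797 = 0.02092 s.
t = x/V₂ + tᵢ = 80.7/3459 + 0.02092 = 0.04425 s.

44 ms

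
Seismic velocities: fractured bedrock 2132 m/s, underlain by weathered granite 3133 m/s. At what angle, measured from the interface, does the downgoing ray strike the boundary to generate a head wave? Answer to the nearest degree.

47°

Critical incidence: sin θ_c = V₁/V₂ = 2132/3133 = 0.6805.
θ_c = arcsin 0.6805 = 42.88°.
Measured from the interface: 90° − 42.88° = 47.12°.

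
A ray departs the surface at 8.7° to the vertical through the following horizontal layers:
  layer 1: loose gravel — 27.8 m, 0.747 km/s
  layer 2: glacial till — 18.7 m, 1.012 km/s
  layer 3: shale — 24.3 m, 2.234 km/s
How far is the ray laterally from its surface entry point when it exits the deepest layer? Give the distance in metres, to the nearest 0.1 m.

p = sin θ₁/V₁ = sin 8.7°/0.747 = 2.0249e-01 s/km is conserved through the stack.
Layer 1: θ = 8.70°; offset = 27.8·tan 8.70° = 4.254 m.
Layer 2: sin θ = p·1.012 = 0.2049 → θ = 11.82°; offset = 18.7·tan 11.82° = 3.915 m.
Layer 3: sin θ = p·2.234 = 0.4524 → θ = 26.90°; offset = 24.3·tan 26.90° = 12.326 m.
Total horizontal offset = 20.495 m.

20.5 m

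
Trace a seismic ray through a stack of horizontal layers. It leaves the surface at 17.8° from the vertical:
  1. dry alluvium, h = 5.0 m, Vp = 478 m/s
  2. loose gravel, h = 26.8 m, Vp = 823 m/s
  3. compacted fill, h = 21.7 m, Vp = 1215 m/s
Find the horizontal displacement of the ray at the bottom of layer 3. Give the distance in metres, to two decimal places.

44.98 m

p = sin θ₁/V₁ = sin 17.8°/478 = 6.3953e-04 s/m is conserved through the stack.
Layer 1: θ = 17.80°; offset = 5.0·tan 17.80° = 1.6053 m.
Layer 2: sin θ = p·823 = 0.5263 → θ = 31.76°; offset = 26.8·tan 31.76° = 16.5895 m.
Layer 3: sin θ = p·1215 = 0.7770 → θ = 50.99°; offset = 21.7·tan 50.99° = 26.7871 m.
Summing the layer offsets gives 44.9819 m.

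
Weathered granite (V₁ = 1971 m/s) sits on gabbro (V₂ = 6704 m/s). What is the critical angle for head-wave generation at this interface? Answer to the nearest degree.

17°

Critical incidence: sin θ_c = V₁/V₂ = 1971/6704 = 0.2940.
θ_c = arcsin 0.2940 = 17.10°.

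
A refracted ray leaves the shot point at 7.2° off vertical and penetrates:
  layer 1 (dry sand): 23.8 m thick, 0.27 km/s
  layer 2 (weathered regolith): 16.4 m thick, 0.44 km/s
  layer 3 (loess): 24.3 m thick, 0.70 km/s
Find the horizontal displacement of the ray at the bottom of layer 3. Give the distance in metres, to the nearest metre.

p = sin θ₁/V₁ = sin 7.2°/0.27 = 4.6420e-01 s/km is conserved through the stack.
Layer 1: θ = 7.20°; offset = 23.8·tan 7.20° = 3.007 m.
Layer 2: sin θ = p·0.44 = 0.2042 → θ = 11.79°; offset = 16.4·tan 11.79° = 3.422 m.
Layer 3: sin θ = p·0.70 = 0.3249 → θ = 18.96°; offset = 24.3·tan 18.96° = 8.349 m.
Σ offsets = 14.777 m.

15 m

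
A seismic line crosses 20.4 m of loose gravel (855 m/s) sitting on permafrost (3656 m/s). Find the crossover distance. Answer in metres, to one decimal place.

51.8 m

x_cross = 2h·√((V₂+V₁)/(V₂−V₁)).
(V₂+V₁)/(V₂−V₁) = (3656+855)/(3656−855) = 1.6105; √ = 1.2691.
x_cross = 2·20.4·1.2691 = 51.78 m.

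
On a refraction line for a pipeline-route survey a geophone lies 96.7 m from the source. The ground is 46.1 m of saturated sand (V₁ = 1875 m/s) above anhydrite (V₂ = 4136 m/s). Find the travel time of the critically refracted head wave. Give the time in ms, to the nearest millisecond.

t = x/V₂ + 2h·√(V₂²−V₁²)/(V₁V₂).
√(V₂²−V₁²) = √(4136²−1875²) = 3686.6 m/s; delay term = 2·46.1·3686.6/(1875·4136) = 0.04383 s.
t = 96.7/4136 + 0.04383 = 0.06721 s.

67 ms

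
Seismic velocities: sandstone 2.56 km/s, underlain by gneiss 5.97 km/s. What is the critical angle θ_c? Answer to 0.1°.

At critical incidence the refracted ray runs along the interface (θ₂ = 90°), so sin θ_c = V₁/V₂.
θ_c = arcsin(2.56/5.97) = arcsin 0.4288 = 25.39°.

25.4°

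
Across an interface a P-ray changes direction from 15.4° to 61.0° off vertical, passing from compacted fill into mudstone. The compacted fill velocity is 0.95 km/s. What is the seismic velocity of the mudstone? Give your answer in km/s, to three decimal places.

3.129 km/s

sin 15.4° = 0.2656; sin 61.0° = 0.8746.
V₂ = V₁·(sin θ₂/sin θ₁) = 0.95·(0.8746/0.2656) = 3.129 km/s.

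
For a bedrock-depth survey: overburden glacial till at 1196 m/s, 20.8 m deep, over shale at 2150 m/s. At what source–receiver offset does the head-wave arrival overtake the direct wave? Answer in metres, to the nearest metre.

θ_c = arcsin(1196/2150) = 33.80°, so cos θ_c = 0.8310 and tᵢ = 2h cos θ_c/V₁ = 0.0289 s.
At crossover x/V₁ = x/V₂ + tᵢ ⇒ x = tᵢ/(1/V₁ − 1/V₂) = 0.02890/(8.3612e-04 − 4.6512e-04) = 77.91 m.

78 m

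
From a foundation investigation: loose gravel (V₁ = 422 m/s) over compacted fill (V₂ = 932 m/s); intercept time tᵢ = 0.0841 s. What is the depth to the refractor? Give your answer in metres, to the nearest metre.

20 m

h = tᵢ·V₁·V₂ / (2·√(V₂²−V₁²)).
√(V₂²−V₁²) = √(932² − 422²) = 831.0 m/s.
h = 0.0841 s × 422 × 932 / (2 × 831.0) = 19.90 m.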